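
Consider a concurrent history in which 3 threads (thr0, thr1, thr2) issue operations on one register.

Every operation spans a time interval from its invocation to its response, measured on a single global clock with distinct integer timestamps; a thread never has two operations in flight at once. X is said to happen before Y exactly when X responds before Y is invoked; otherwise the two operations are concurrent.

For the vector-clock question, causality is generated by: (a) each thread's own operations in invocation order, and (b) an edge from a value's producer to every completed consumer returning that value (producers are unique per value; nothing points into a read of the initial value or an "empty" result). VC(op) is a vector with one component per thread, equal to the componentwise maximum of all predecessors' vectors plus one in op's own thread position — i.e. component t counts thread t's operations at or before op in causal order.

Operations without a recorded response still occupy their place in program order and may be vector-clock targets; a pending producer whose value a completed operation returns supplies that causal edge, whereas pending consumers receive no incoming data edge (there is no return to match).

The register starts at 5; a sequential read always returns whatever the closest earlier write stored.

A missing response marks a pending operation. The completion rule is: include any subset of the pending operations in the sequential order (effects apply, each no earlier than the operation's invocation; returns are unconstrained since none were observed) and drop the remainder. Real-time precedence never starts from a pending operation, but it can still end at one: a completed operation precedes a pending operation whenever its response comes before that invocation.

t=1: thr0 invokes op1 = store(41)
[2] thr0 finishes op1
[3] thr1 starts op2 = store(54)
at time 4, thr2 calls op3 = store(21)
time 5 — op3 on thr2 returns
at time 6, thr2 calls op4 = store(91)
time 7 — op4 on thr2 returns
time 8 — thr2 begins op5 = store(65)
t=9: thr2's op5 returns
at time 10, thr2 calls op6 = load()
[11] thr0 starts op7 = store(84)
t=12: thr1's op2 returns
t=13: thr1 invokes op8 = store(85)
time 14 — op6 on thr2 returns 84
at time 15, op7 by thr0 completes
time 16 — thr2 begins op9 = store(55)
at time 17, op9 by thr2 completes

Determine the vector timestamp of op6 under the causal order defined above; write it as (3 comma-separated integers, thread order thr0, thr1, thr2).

invoked at 4, op3 has no predecessors; its own thr2 bump gives (0, 0, 1)
invoked at 3, op2 has no predecessors; its own thr1 bump gives (0, 1, 0)
invoked at 1, op1 has no predecessors; its own thr0 bump gives (1, 0, 0)
op4 (invocation 6): componentwise max over VC(op3)=(0, 0, 1), +1 at thr2, giving (0, 0, 2)
op8 (invocation 13): componentwise max over VC(op2)=(0, 1, 0), +1 at thr1, giving (0, 2, 0)
op7 (invocation 11): componentwise max over VC(op1)=(1, 0, 0), +1 at thr0, giving (2, 0, 0)
op5 (invocation 8): componentwise max over VC(op4)=(0, 0, 2), +1 at thr2, giving (0, 0, 3)
op6 (invocation 10): componentwise max over VC(op5)=(0, 0, 3), VC(op7)=(2, 0, 0), +1 at thr2, giving (2, 0, 4)
op9 (invocation 16): componentwise max over VC(op6)=(2, 0, 4), +1 at thr2, giving (2, 0, 5)
target: VC(op6) = (2, 0, 4)

(2, 0, 4)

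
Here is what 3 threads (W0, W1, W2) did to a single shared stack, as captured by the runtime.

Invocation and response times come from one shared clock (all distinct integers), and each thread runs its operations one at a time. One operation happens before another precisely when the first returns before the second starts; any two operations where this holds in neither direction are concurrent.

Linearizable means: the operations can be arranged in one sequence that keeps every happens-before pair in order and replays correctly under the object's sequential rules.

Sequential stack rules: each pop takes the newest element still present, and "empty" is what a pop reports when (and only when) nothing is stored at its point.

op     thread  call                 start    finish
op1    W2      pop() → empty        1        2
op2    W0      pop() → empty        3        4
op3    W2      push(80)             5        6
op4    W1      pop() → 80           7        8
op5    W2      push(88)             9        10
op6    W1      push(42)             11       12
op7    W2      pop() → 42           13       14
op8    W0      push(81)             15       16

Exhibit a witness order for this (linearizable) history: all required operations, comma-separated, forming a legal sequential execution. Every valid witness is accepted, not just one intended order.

after step 1 (op1 pop() → empty): stack <>
after step 2 (op2 pop() → empty): stack <>
after step 3 (op3 push(80)): stack <80>
after step 4 (op4 pop() → 80): stack <>
after step 5 (op5 push(88)): stack <88>
after step 6 (op6 push(42)): stack <88,42>
after step 7 (op7 pop() → 42): stack <88>
after step 8 (op8 push(81)): stack <88,81>

op1, op2, op3, op4, op5, op6, op7, op8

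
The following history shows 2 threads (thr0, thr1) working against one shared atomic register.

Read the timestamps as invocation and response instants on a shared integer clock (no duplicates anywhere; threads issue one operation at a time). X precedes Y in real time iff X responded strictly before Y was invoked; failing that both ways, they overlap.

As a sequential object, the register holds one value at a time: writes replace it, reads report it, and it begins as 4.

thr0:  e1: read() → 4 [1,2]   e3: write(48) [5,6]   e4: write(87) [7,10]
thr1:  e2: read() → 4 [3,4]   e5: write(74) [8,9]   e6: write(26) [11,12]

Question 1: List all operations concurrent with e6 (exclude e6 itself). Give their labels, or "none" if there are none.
none

e6 spans [11,12]: anything still running between times 11 and 12 counts as concurrent
e1 [1,2]: before
e2 [3,4]: before
e3 [5,6]: before
e4 [7,10]: before
e5 [8,9]: before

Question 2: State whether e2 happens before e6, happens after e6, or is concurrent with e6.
before

e2 spans [3,4], e6 spans [11,12]
resp(e2)=4 < inv(e6)=11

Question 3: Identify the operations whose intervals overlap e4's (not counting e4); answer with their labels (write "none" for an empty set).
e5

concurrent with e4 ([7,10]): every op whose interval crosses 7..10
e1 [1,2]: before
e2 [3,4]: before
e3 [5,6]: before
e5 [8,9]: concurrent
e6 [11,12]: after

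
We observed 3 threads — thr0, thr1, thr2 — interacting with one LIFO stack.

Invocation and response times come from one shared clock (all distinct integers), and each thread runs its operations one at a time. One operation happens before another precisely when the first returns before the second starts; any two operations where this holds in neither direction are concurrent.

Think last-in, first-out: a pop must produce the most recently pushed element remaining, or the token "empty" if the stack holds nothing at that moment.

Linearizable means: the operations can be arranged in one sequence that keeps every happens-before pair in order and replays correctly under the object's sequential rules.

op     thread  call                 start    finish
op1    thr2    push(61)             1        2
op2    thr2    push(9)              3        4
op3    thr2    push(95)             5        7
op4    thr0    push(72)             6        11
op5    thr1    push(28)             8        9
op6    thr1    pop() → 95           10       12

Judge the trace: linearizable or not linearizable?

not linearizable

already the first 12 events (up to op6's response at time 12) admit no linearization; the first 11 still do
all 4 real-time-respecting orders fail — 6 completed LIFO stack operations, no legal replay
one such order, op1, op2, op3, op4, op5, op6, breaks at step 6 where op6 pop() → 95 is illegal
one such order, op1, op2, op3, op5, op4, op6, breaks at step 6 where op6 pop() → 95 is illegal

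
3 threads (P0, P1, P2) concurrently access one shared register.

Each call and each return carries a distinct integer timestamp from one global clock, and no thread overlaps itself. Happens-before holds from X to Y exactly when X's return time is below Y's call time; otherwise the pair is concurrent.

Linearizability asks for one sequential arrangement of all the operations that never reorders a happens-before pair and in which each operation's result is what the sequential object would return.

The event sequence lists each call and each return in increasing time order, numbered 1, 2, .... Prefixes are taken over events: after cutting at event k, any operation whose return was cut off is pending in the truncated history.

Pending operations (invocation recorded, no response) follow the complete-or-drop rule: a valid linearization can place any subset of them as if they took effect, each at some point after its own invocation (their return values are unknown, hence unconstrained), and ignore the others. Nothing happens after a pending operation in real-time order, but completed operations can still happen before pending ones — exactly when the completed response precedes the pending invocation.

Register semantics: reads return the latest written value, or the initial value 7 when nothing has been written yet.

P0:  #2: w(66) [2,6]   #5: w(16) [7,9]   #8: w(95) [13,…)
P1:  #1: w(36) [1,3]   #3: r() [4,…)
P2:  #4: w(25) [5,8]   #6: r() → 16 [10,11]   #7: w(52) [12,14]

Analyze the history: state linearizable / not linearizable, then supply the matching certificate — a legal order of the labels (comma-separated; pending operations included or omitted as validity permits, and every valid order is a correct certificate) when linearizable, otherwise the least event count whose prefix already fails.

after step 1 (#1 w(36)): value 36
after step 2 (#2 w(66)): value 66
after step 3 (#3 r() (pending, included)): value 66
after step 4 (#4 w(25)): value 25
after step 5 (#5 w(16)): value 16
after step 6 (#6 r() → 16): value 16
after step 7 (#7 w(52)): value 52

linearizable — witness: #1, #2, #3, #4, #5, #6, #7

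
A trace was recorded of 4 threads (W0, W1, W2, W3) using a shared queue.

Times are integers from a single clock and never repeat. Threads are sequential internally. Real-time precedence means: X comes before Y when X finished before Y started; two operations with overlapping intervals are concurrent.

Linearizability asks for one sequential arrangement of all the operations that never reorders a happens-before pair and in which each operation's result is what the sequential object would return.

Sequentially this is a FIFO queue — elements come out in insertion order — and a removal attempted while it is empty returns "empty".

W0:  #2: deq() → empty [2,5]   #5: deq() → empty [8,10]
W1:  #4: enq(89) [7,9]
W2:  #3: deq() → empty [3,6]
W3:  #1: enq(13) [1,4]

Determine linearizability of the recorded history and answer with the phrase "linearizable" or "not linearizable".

not linearizable

already the first 10 events (up to #5's response at time 10) admit no linearization; the first 9 still do
12 orders of the 5 completed queue ops respect real time; none is legal
sample order #1, #2, #3, #4, #5 stalls at step 2 — #2 deq() → empty has no legal effect
sample order #1, #2, #3, #5, #4 stalls at step 2 — #2 deq() → empty has no legal effect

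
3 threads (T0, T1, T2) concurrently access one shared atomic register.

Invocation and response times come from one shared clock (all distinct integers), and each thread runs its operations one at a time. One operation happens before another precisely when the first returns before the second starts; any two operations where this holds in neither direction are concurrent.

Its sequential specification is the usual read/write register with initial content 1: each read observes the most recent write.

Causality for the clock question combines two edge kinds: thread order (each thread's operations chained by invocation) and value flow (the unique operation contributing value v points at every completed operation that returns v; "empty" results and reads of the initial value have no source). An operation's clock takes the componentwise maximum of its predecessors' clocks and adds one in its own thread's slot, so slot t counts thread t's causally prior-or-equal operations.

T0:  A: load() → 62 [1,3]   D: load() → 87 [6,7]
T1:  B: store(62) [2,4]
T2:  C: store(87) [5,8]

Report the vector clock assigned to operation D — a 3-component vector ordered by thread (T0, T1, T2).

(2, 1, 1)

root op C, invoked 5: fresh clock plus T2's own tick → (0, 0, 1)
root op B, invoked 2: fresh clock plus T1's own tick → (0, 1, 0)
A, invoked 1, takes VC(B)=(0, 1, 0) under max, adds 1 for T0 → (1, 1, 0)
D, invoked 6, takes VC(A)=(1, 1, 0), VC(C)=(0, 0, 1) under max, adds 1 for T0 → (2, 1, 1)
target: VC(D) = (2, 1, 1)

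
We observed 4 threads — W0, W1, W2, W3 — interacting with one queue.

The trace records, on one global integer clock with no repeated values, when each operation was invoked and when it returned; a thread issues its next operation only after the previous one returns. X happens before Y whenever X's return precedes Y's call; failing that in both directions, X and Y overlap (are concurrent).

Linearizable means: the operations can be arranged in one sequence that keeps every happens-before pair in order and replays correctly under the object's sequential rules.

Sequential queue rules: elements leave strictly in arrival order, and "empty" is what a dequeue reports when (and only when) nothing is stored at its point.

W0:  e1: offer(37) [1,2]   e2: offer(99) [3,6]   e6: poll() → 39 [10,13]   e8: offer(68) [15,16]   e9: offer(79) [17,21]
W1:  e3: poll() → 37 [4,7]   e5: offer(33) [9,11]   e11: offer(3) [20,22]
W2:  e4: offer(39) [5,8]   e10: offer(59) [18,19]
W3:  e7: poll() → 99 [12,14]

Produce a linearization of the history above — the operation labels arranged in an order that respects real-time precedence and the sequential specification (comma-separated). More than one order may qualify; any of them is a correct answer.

after step 1 (e1 offer(37)): queue <37>
after step 2 (e2 offer(99)): queue <37,99>
after step 3 (e3 poll() → 37): queue <99>
after step 4 (e4 offer(39)): queue <99,39>
after step 5 (e5 offer(33)): queue <99,39,33>
after step 6 (e7 poll() → 99): queue <39,33>
after step 7 (e6 poll() → 39): queue <33>
after step 8 (e8 offer(68)): queue <33,68>
after step 9 (e9 offer(79)): queue <33,68,79>
after step 10 (e10 offer(59)): queue <33,68,79,59>
after step 11 (e11 offer(3)): queue <33,68,79,59,3>

e1, e2, e3, e4, e5, e7, e6, e8, e9, e10, e11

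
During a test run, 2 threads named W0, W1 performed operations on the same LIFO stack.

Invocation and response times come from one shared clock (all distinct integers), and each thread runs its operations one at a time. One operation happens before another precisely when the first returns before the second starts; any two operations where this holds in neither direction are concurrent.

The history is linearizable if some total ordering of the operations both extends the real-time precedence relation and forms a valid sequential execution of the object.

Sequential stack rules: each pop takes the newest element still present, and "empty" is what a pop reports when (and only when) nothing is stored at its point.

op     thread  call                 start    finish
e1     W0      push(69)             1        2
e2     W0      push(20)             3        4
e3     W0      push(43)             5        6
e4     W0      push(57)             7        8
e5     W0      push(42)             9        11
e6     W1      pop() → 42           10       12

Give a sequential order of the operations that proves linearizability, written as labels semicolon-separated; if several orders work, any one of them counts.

step 1: e1 push(69) — stack <69>
step 2: e2 push(20) — stack <69,20>
step 3: e3 push(43) — stack <69,20,43>
step 4: e4 push(57) — stack <69,20,43,57>
step 5: e5 push(42) — stack <69,20,43,57,42>
step 6: e6 pop() → 42 — stack <69,20,43,57>

e1; e2; e3; e4; e5; e6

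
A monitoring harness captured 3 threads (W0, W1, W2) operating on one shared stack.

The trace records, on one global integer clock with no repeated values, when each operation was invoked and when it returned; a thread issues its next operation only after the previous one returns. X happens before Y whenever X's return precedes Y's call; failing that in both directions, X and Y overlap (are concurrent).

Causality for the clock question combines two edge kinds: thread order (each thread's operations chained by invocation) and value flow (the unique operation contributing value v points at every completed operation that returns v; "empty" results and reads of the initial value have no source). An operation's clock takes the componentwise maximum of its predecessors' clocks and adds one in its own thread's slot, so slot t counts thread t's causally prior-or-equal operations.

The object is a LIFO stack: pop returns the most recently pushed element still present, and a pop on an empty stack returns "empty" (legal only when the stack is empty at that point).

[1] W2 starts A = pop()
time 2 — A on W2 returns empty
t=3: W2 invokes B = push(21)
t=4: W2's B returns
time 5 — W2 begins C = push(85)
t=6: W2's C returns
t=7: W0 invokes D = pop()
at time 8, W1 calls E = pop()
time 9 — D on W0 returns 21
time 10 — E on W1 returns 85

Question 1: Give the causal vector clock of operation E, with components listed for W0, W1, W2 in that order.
Answer: (0, 1, 3)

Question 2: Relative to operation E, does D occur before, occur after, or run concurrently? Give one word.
Answer: concurrent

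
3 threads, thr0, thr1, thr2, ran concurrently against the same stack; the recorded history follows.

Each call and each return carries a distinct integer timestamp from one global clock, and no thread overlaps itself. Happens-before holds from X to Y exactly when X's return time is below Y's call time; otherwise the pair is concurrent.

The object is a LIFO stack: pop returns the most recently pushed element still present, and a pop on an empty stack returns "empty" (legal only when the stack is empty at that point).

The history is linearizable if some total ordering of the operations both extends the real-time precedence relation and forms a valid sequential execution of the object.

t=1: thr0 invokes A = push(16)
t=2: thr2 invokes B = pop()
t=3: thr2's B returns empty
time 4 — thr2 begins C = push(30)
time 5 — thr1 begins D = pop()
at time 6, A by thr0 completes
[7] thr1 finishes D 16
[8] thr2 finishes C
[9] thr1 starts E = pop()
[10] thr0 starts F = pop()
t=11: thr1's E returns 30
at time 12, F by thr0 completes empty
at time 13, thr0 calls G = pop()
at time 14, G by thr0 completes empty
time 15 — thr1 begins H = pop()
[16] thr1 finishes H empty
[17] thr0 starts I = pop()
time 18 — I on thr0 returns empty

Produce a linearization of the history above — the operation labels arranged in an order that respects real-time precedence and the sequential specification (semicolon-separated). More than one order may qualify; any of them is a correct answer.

B; A; D; C; E; F; G; H; I

after step 1 (B pop() → empty): stack <>
after step 2 (A push(16)): stack <16>
after step 3 (D pop() → 16): stack <>
after step 4 (C push(30)): stack <30>
after step 5 (E pop() → 30): stack <>
after step 6 (F pop() → empty): stack <>
after step 7 (G pop() → empty): stack <>
after step 8 (H pop() → empty): stack <>
after step 9 (I pop() → empty): stack <>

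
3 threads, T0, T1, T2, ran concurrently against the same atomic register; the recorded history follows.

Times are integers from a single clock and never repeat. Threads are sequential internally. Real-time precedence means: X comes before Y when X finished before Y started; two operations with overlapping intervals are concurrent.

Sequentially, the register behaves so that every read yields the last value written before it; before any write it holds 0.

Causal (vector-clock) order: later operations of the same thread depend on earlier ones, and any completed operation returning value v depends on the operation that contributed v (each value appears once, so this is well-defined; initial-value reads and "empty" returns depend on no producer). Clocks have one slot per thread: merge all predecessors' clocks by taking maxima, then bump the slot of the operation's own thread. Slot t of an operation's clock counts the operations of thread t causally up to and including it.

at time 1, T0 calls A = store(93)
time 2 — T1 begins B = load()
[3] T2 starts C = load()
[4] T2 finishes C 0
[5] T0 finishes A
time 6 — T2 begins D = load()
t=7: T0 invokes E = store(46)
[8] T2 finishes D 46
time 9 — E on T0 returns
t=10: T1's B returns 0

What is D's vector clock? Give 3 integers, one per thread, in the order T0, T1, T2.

(2, 0, 2)

C (invocation 3): nothing precedes it; T2's component alone gives (0, 0, 1)
B (invocation 2): nothing precedes it; T1's component alone gives (0, 1, 0)
A (invocation 1): nothing precedes it; T0's component alone gives (1, 0, 0)
E, invoked 7, takes VC(A)=(1, 0, 0) under max, adds 1 for T0 → (2, 0, 0)
D, invoked 6, takes VC(C)=(0, 0, 1), VC(E)=(2, 0, 0) under max, adds 1 for T2 → (2, 0, 2)
target: VC(D) = (2, 0, 2)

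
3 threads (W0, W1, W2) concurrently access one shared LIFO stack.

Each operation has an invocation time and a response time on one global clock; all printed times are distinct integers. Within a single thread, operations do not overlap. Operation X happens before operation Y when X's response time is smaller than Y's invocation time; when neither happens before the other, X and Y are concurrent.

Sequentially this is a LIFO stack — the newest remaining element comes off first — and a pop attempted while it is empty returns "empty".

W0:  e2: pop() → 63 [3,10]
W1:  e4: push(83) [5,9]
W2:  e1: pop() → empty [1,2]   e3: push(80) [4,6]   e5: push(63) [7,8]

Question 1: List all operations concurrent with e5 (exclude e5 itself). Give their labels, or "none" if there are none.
e5 runs from 7 to 8; window-overlapping ops are concurrent
e1 [1,2]: before
e2 [3,10]: concurrent
e3 [4,6]: before
e4 [5,9]: concurrent

e2, e4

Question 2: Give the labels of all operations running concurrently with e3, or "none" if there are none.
e3 spans [4,6]; an op avoiding the whole window 4..6 is ordered, any other is concurrent
e1 [1,2]: before
e2 [3,10]: concurrent
e4 [5,9]: concurrent
e5 [7,8]: after

e2, e4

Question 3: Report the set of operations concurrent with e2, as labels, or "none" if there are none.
concurrent with e2 ([3,10]): every op whose interval crosses 3..10
e1 [1,2]: before
e3 [4,6]: concurrent
e4 [5,9]: concurrent
e5 [7,8]: concurrent

e3, e4, e5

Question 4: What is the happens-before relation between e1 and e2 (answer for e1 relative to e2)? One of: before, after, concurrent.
e1 spans [1,2], e2 spans [3,10]
resp(e1)=2 < inv(e2)=3

before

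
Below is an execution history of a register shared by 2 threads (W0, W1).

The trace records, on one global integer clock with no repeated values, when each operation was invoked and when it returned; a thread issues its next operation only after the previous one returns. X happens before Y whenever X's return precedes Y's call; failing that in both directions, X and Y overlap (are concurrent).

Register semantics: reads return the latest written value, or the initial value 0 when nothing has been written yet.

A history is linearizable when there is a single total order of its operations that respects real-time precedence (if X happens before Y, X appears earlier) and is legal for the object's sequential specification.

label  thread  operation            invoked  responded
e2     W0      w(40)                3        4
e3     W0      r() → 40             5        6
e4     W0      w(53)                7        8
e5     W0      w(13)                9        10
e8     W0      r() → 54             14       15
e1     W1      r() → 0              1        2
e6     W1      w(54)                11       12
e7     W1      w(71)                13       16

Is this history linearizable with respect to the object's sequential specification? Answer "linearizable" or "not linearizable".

linearizable

witness order: e1, e2, e3, e4, e5, e6, e8, e7
1. e1 r() → 0, leaving value 0
2. e2 w(40), leaving value 40
3. e3 r() → 40, leaving value 40
4. e4 w(53), leaving value 53
5. e5 w(13), leaving value 13
6. e6 w(54), leaving value 54
7. e8 r() → 54, leaving value 54
8. e7 w(71), leaving value 71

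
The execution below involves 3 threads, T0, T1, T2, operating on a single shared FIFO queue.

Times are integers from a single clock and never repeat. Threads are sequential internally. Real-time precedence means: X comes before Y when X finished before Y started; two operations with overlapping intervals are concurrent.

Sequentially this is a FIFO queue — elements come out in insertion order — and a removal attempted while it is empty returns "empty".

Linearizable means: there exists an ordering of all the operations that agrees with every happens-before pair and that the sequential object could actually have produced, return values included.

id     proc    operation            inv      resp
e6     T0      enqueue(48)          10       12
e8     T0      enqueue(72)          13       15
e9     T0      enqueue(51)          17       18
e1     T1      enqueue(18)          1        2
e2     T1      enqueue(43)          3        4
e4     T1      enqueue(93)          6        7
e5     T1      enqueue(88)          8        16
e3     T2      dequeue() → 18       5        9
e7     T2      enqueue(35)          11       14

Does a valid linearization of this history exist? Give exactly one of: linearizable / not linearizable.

linearizable

a witness: e1, e2, e3, e4, e5, e6, e7, e8, e9
after step 1 (e1 enqueue(18)): queue <18>
after step 2 (e2 enqueue(43)): queue <18,43>
after step 3 (e3 dequeue() → 18): queue <43>
after step 4 (e4 enqueue(93)): queue <43,93>
after step 5 (e5 enqueue(88)): queue <43,93,88>
after step 6 (e6 enqueue(48)): queue <43,93,88,48>
after step 7 (e7 enqueue(35)): queue <43,93,88,48,35>
after step 8 (e8 enqueue(72)): queue <43,93,88,48,35,72>
after step 9 (e9 enqueue(51)): queue <43,93,88,48,35,72,51>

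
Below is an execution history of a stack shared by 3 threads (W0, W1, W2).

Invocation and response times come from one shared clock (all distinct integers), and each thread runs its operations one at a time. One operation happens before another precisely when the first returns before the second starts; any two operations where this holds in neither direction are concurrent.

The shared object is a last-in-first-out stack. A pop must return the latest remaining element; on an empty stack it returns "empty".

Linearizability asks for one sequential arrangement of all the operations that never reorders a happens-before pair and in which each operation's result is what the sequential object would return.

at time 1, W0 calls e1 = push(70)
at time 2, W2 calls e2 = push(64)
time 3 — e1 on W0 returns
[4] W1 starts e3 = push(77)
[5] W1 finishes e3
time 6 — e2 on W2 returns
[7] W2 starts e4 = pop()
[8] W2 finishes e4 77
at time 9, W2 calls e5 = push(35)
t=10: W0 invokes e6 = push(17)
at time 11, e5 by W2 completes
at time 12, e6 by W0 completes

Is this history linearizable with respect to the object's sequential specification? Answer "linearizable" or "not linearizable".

witness order: e1, e2, e3, e4, e5, e6
after step 1 (e1 push(70)): stack <70>
after step 2 (e2 push(64)): stack <70,64>
after step 3 (e3 push(77)): stack <70,64,77>
after step 4 (e4 pop() → 77): stack <70,64>
after step 5 (e5 push(35)): stack <70,64,35>
after step 6 (e6 push(17)): stack <70,64,35,17>

linearizable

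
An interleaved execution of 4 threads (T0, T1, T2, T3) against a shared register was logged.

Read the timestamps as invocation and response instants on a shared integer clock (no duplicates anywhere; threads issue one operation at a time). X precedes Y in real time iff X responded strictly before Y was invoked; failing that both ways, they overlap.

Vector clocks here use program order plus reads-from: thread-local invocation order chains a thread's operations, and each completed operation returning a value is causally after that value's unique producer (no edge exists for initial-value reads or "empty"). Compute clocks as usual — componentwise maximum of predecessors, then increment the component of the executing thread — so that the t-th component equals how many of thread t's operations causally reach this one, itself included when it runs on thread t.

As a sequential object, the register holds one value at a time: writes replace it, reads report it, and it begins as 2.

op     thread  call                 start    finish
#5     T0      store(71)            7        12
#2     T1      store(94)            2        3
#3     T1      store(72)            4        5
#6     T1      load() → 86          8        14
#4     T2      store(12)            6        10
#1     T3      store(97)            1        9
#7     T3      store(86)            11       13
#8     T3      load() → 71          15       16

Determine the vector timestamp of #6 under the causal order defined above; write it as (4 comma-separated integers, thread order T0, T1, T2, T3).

#1 (invocation 1): nothing precedes it; T3's component alone gives (0, 0, 0, 1)
#4 (invocation 6): nothing precedes it; T2's component alone gives (0, 0, 1, 0)
#2 (invocation 2): nothing precedes it; T1's component alone gives (0, 1, 0, 0)
#5 (invocation 7): nothing precedes it; T0's component alone gives (1, 0, 0, 0)
#7, invoked 11, takes VC(#1)=(0, 0, 0, 1) under max, adds 1 for T3 → (0, 0, 0, 2)
#3, invoked 4, takes VC(#2)=(0, 1, 0, 0) under max, adds 1 for T1 → (0, 2, 0, 0)
#8, invoked 15, takes VC(#5)=(1, 0, 0, 0), VC(#7)=(0, 0, 0, 2) under max, adds 1 for T3 → (1, 0, 0, 3)
#6, invoked 8, takes VC(#3)=(0, 2, 0, 0), VC(#7)=(0, 0, 0, 2) under max, adds 1 for T1 → (0, 3, 0, 2)
target: VC(#6) = (0, 3, 0, 2)

(0, 3, 0, 2)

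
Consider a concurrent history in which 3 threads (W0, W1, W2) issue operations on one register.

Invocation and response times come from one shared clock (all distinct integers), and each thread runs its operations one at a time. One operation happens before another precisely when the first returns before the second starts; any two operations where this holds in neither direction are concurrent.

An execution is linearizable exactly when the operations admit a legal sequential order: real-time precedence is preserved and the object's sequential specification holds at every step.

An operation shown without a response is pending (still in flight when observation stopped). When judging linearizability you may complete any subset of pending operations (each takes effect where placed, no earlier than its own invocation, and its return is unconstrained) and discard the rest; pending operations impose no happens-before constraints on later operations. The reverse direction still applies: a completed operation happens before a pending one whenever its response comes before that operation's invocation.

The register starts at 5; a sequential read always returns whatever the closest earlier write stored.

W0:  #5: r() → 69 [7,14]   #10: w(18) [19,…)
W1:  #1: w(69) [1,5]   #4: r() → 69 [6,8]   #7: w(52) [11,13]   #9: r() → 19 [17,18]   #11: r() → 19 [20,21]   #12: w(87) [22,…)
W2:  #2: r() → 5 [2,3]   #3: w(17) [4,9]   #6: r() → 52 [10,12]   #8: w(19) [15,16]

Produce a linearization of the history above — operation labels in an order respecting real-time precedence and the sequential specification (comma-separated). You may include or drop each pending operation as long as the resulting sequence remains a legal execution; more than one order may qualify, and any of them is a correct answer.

#2, #1, #4, #5, #3, #7, #6, #8, #9, #11

1. #2 r() → 5, leaving value 5
2. #1 w(69), leaving value 69
3. #4 r() → 69, leaving value 69
4. #5 r() → 69, leaving value 69
5. #3 w(17), leaving value 17
6. #7 w(52), leaving value 52
7. #6 r() → 52, leaving value 52
8. #8 w(19), leaving value 19
9. #9 r() → 19, leaving value 19
10. #11 r() → 19, leaving value 19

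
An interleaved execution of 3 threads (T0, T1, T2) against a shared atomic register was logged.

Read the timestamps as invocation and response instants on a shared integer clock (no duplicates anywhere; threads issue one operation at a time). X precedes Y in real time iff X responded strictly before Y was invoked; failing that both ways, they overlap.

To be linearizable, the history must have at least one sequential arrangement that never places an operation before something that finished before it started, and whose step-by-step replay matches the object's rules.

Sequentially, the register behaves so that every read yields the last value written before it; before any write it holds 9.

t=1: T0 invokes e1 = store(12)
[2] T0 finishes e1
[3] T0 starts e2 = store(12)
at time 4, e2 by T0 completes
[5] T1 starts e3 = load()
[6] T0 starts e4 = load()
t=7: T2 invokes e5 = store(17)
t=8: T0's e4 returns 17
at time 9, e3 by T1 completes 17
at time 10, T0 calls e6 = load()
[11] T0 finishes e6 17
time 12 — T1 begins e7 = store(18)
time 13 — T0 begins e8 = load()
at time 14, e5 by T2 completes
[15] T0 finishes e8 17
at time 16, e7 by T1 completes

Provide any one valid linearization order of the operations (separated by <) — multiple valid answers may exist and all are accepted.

e1 < e2 < e5 < e3 < e4 < e6 < e8 < e7

step 1: e1 store(12) — value 12
step 2: e2 store(12) — value 12
step 3: e5 store(17) — value 17
step 4: e3 load() → 17 — value 17
step 5: e4 load() → 17 — value 17
step 6: e6 load() → 17 — value 17
step 7: e8 load() → 17 — value 17
step 8: e7 store(18) — value 18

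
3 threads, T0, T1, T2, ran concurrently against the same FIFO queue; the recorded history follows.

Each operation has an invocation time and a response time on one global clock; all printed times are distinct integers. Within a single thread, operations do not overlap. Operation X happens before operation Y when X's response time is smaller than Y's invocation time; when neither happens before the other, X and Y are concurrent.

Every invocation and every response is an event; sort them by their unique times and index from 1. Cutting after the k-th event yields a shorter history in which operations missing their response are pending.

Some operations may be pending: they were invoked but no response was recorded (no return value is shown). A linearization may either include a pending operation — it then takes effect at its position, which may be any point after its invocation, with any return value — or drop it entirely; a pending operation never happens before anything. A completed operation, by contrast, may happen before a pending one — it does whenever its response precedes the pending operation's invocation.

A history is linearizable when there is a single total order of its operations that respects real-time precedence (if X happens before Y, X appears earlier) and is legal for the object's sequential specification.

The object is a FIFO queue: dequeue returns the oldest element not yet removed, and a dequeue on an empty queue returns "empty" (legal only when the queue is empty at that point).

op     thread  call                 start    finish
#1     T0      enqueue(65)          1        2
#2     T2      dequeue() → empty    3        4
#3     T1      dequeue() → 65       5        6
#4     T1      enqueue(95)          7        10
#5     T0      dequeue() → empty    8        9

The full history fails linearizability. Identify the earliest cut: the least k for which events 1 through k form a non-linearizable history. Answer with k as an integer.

events 1..3 are still linearizable — one witness is #1:
step 1: #1 enqueue(65) — queue <65>
once event 4 joins (#2's response, time 4), exhaustive search finds no witness
e.g. #1, #2: illegal at step 2, since #2 dequeue() → empty cannot apply there

4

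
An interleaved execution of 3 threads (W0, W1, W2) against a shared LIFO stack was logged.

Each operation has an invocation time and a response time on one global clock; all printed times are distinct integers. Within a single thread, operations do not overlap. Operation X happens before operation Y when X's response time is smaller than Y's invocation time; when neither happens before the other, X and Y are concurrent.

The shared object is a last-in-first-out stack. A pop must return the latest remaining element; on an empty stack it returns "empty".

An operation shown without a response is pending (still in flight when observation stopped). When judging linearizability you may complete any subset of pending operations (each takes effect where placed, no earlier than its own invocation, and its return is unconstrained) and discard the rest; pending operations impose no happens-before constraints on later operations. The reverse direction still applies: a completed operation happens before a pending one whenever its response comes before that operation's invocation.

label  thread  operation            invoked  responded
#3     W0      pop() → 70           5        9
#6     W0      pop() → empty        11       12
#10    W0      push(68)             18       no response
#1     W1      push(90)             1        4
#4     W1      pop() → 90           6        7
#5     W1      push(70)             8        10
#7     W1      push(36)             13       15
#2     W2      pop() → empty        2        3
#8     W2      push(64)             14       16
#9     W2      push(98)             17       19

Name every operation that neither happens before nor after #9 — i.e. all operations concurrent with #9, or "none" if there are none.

#10

concurrent with #9 ([17,19]): every op whose interval crosses 17..19
#1 [1,4]: before
#2 [2,3]: before
#3 [5,9]: before
#4 [6,7]: before
#5 [8,10]: before
#6 [11,12]: before
#7 [13,15]: before
#8 [14,16]: before
#10 [18,…): concurrent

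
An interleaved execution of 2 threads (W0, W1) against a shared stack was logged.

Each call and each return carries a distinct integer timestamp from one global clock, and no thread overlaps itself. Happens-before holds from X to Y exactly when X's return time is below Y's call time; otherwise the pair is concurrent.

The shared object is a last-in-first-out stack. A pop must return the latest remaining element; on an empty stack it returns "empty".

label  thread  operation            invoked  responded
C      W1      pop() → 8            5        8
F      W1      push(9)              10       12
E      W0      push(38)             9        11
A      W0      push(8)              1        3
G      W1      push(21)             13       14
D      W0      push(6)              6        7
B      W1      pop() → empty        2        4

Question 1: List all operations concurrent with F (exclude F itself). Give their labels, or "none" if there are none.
E

F spans [10,12]: anything still running between times 10 and 12 counts as concurrent
A [1,3]: before
B [2,4]: before
C [5,8]: before
D [6,7]: before
E [9,11]: concurrent
G [13,14]: after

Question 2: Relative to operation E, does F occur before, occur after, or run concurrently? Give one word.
concurrent

F spans [10,12], E spans [9,11]
the intervals overlap in both directions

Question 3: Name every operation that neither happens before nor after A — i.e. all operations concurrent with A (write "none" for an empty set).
B

overlap test against A [1,3]: concurrent iff the interval meets 1..3
B [2,4]: concurrent
C [5,8]: after
D [6,7]: after
E [9,11]: after
F [10,12]: after
G [13,14]: after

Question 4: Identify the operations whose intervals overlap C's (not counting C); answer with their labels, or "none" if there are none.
D

C runs from 5 to 8; window-overlapping ops are concurrent
A [1,3]: before
B [2,4]: before
D [6,7]: concurrent
E [9,11]: after
F [10,12]: after
G [13,14]: after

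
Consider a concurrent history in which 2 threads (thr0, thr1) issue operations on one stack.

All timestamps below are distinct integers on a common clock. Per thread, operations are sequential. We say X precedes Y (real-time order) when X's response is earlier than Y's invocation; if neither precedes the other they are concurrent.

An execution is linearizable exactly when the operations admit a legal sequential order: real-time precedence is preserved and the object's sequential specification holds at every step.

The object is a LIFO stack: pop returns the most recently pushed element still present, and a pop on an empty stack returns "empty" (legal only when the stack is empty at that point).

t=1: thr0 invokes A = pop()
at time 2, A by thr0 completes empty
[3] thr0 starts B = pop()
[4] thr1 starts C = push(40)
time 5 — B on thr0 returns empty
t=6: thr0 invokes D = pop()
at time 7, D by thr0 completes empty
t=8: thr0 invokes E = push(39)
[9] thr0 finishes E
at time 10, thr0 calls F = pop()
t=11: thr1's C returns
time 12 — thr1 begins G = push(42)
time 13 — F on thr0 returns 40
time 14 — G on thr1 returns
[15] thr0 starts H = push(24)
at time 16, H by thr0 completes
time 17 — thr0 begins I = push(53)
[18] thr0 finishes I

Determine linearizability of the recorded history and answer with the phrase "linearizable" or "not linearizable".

linearizable

one valid linearization: A, B, D, E, C, F, G, H, I
1. A pop() → empty, leaving stack <>
2. B pop() → empty, leaving stack <>
3. D pop() → empty, leaving stack <>
4. E push(39), leaving stack <39>
5. C push(40), leaving stack <39,40>
6. F pop() → 40, leaving stack <39>
7. G push(42), leaving stack <39,42>
8. H push(24), leaving stack <39,42,24>
9. I push(53), leaving stack <39,42,24,53>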